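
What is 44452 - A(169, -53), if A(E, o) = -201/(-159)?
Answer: 2355889/53 ≈ 44451.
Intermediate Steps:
A(E, o) = 67/53 (A(E, o) = -201*(-1/159) = 67/53)
44452 - A(169, -53) = 44452 - 1*67/53 = 44452 - 67/53 = 2355889/53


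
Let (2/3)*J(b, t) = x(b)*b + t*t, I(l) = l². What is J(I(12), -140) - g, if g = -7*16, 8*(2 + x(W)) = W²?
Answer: 588952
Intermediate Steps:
x(W) = -2 + W²/8
J(b, t) = 3*t²/2 + 3*b*(-2 + b²/8)/2 (J(b, t) = 3*((-2 + b²/8)*b + t*t)/2 = 3*(b*(-2 + b²/8) + t²)/2 = 3*(t² + b*(-2 + b²/8))/2 = 3*t²/2 + 3*b*(-2 + b²/8)/2)
g = -112
J(I(12), -140) - g = ((3/2)*(-140)² + (3/16)*12²*(-16 + (12²)²)) - 1*(-112) = ((3/2)*19600 + (3/16)*144*(-16 + 144²)) + 112 = (29400 + (3/16)*144*(-16 + 20736)) + 112 = (29400 + (3/16)*144*20720) + 112 = (29400 + 559440) + 112 = 588840 + 112 = 588952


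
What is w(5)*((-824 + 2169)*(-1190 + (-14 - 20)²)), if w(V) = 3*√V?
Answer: -137190*√5 ≈ -3.0677e+5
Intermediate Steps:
w(5)*((-824 + 2169)*(-1190 + (-14 - 20)²)) = (3*√5)*((-824 + 2169)*(-1190 + (-14 - 20)²)) = (3*√5)*(1345*(-1190 + (-34)²)) = (3*√5)*(1345*(-1190 + 1156)) = (3*√5)*(1345*(-34)) = (3*√5)*(-45730) = -137190*√5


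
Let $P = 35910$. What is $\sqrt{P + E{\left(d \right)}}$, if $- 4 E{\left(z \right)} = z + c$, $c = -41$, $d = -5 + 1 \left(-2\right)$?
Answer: $\sqrt{35922} \approx 189.53$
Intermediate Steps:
$d = -7$ ($d = -5 - 2 = -7$)
$E{\left(z \right)} = \frac{41}{4} - \frac{z}{4}$ ($E{\left(z \right)} = - \frac{z - 41}{4} = - \frac{-41 + z}{4} = \frac{41}{4} - \frac{z}{4}$)
$\sqrt{P + E{\left(d \right)}} = \sqrt{35910 + \left(\frac{41}{4} - - \frac{7}{4}\right)} = \sqrt{35910 + \left(\frac{41}{4} + \frac{7}{4}\right)} = \sqrt{35910 + 12} = \sqrt{35922}$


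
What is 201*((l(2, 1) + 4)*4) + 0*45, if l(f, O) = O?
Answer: 4020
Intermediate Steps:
201*((l(2, 1) + 4)*4) + 0*45 = 201*((1 + 4)*4) + 0*45 = 201*(5*4) + 0 = 201*20 + 0 = 4020 + 0 = 4020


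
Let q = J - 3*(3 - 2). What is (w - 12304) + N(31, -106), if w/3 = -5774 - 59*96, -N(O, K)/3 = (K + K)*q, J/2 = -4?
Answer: -53614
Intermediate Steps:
J = -8 (J = 2*(-4) = -8)
q = -11 (q = -8 - 3*(3 - 2) = -8 - 3*1 = -8 - 3 = -11)
N(O, K) = 66*K (N(O, K) = -3*(K + K)*(-11) = -3*2*K*(-11) = -(-66)*K = 66*K)
w = -34314 (w = 3*(-5774 - 59*96) = 3*(-5774 - 1*5664) = 3*(-5774 - 5664) = 3*(-11438) = -34314)
(w - 12304) + N(31, -106) = (-34314 - 12304) + 66*(-106) = -46618 - 6996 = -53614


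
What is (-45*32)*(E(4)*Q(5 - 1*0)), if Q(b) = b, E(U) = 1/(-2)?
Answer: 3600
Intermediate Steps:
E(U) = -½
(-45*32)*(E(4)*Q(5 - 1*0)) = (-45*32)*(-(5 - 1*0)/2) = -(-720)*(5 + 0) = -(-720)*5 = -1440*(-5/2) = 3600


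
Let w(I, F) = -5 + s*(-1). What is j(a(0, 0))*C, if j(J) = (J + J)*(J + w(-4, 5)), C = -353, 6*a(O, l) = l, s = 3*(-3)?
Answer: 0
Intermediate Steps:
s = -9
a(O, l) = l/6
w(I, F) = 4 (w(I, F) = -5 - 9*(-1) = -5 + 9 = 4)
j(J) = 2*J*(4 + J) (j(J) = (J + J)*(J + 4) = (2*J)*(4 + J) = 2*J*(4 + J))
j(a(0, 0))*C = (2*((1/6)*0)*(4 + (1/6)*0))*(-353) = (2*0*(4 + 0))*(-353) = (2*0*4)*(-353) = 0*(-353) = 0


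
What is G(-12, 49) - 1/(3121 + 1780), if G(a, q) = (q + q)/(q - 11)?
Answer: 240130/93119 ≈ 2.5787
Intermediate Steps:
G(a, q) = 2*q/(-11 + q) (G(a, q) = (2*q)/(-11 + q) = 2*q/(-11 + q))
G(-12, 49) - 1/(3121 + 1780) = 2*49/(-11 + 49) - 1/(3121 + 1780) = 2*49/38 - 1/4901 = 2*49*(1/38) - 1*1/4901 = 49/19 - 1/4901 = 240130/93119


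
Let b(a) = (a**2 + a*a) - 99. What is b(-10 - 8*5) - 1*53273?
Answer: -48372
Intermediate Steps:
b(a) = -99 + 2*a**2 (b(a) = (a**2 + a**2) - 99 = 2*a**2 - 99 = -99 + 2*a**2)
b(-10 - 8*5) - 1*53273 = (-99 + 2*(-10 - 8*5)**2) - 1*53273 = (-99 + 2*(-10 - 40)**2) - 53273 = (-99 + 2*(-50)**2) - 53273 = (-99 + 2*2500) - 53273 = (-99 + 5000) - 53273 = 4901 - 53273 = -48372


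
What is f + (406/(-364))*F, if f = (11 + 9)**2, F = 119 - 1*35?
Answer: 3982/13 ≈ 306.31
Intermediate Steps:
F = 84 (F = 119 - 35 = 84)
f = 400 (f = 20**2 = 400)
f + (406/(-364))*F = 400 + (406/(-364))*84 = 400 + (406*(-1/364))*84 = 400 - 29/26*84 = 400 - 1218/13 = 3982/13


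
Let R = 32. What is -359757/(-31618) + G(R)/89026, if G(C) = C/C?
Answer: 8006939575/703706017 ≈ 11.378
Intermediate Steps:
G(C) = 1
-359757/(-31618) + G(R)/89026 = -359757/(-31618) + 1/89026 = -359757*(-1/31618) + 1*(1/89026) = 359757/31618 + 1/89026 = 8006939575/703706017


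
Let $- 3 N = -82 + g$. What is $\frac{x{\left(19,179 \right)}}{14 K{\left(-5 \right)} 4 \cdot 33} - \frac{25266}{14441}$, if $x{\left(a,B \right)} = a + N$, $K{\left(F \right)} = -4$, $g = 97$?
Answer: $- \frac{13354889}{7624848} \approx -1.7515$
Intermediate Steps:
$N = -5$ ($N = - \frac{-82 + 97}{3} = \left(- \frac{1}{3}\right) 15 = -5$)
$x{\left(a,B \right)} = -5 + a$ ($x{\left(a,B \right)} = a - 5 = -5 + a$)
$\frac{x{\left(19,179 \right)}}{14 K{\left(-5 \right)} 4 \cdot 33} - \frac{25266}{14441} = \frac{-5 + 19}{14 \left(\left(-4\right) 4\right) 33} - \frac{25266}{14441} = \frac{14}{14 \left(-16\right) 33} - \frac{25266}{14441} = \frac{14}{\left(-224\right) 33} - \frac{25266}{14441} = \frac{14}{-7392} - \frac{25266}{14441} = 14 \left(- \frac{1}{7392}\right) - \frac{25266}{14441} = - \frac{1}{528} - \frac{25266}{14441} = - \frac{13354889}{7624848}$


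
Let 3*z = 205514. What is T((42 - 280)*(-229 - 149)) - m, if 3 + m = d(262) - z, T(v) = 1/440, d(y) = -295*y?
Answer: 192452923/1320 ≈ 1.4580e+5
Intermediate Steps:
T(v) = 1/440
z = 205514/3 (z = (⅓)*205514 = 205514/3 ≈ 68505.)
m = -437393/3 (m = -3 + (-295*262 - 1*205514/3) = -3 + (-77290 - 205514/3) = -3 - 437384/3 = -437393/3 ≈ -1.4580e+5)
T((42 - 280)*(-229 - 149)) - m = 1/440 - 1*(-437393/3) = 1/440 + 437393/3 = 192452923/1320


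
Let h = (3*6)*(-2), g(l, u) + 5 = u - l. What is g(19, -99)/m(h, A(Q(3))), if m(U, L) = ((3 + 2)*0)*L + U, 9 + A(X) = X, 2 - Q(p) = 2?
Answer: 41/12 ≈ 3.4167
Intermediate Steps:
Q(p) = 0 (Q(p) = 2 - 1*2 = 2 - 2 = 0)
g(l, u) = -5 + u - l (g(l, u) = -5 + (u - l) = -5 + u - l)
A(X) = -9 + X
h = -36 (h = 18*(-2) = -36)
m(U, L) = U (m(U, L) = (5*0)*L + U = 0*L + U = 0 + U = U)
g(19, -99)/m(h, A(Q(3))) = (-5 - 99 - 1*19)/(-36) = (-5 - 99 - 19)*(-1/36) = -123*(-1/36) = 41/12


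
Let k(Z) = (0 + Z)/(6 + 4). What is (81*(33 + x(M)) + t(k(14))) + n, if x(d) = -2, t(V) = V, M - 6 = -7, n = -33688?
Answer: -155878/5 ≈ -31176.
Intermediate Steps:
M = -1 (M = 6 - 7 = -1)
k(Z) = Z/10
(81*(33 + x(M)) + t(k(14))) + n = (81*(33 - 2) + (⅒)*14) - 33688 = (81*31 + 7/5) - 33688 = (2511 + 7/5) - 33688 = 12562/5 - 33688 = -155878/5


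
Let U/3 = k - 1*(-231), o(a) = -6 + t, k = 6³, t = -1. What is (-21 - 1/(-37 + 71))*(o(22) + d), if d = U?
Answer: -476905/17 ≈ -28053.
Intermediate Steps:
k = 216
o(a) = -7 (o(a) = -6 - 1 = -7)
U = 1341 (U = 3*(216 - 1*(-231)) = 3*(216 + 231) = 3*447 = 1341)
d = 1341
(-21 - 1/(-37 + 71))*(o(22) + d) = (-21 - 1/(-37 + 71))*(-7 + 1341) = (-21 - 1/34)*1334 = -715/34*1334 = -476905/17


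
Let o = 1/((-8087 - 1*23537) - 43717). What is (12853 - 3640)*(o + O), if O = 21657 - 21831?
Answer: -120776303355/75341 ≈ -1.6031e+6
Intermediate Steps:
O = -174
o = -1/75341 (o = 1/((-8087 - 23537) - 43717) = 1/(-31624 - 43717) = 1/(-75341) = -1/75341 ≈ -1.3273e-5)
(12853 - 3640)*(o + O) = (12853 - 3640)*(-1/75341 - 174) = 9213*(-13109335/75341) = -120776303355/75341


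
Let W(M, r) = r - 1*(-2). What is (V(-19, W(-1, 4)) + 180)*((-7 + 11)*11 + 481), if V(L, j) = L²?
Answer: 284025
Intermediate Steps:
W(M, r) = 2 + r (W(M, r) = r + 2 = 2 + r)
(V(-19, W(-1, 4)) + 180)*((-7 + 11)*11 + 481) = ((-19)² + 180)*((-7 + 11)*11 + 481) = (361 + 180)*(4*11 + 481) = 541*(44 + 481) = 541*525 = 284025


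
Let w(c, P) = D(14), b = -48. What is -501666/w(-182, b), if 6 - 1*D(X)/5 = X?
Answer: 250833/20 ≈ 12542.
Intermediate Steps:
D(X) = 30 - 5*X
w(c, P) = -40 (w(c, P) = 30 - 5*14 = 30 - 70 = -40)
-501666/w(-182, b) = -501666/(-40) = -501666*(-1/40) = 250833/20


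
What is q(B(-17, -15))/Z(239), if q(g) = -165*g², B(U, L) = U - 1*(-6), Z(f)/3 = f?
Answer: -6655/239 ≈ -27.845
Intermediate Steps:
Z(f) = 3*f
B(U, L) = 6 + U (B(U, L) = U + 6 = 6 + U)
q(B(-17, -15))/Z(239) = (-165*(6 - 17)²)/((3*239)) = -165*(-11)²/717 = -165*121*(1/717) = -19965*1/717 = -6655/239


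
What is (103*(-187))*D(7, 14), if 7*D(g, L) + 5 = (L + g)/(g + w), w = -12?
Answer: 886006/35 ≈ 25314.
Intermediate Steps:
D(g, L) = -5/7 + (L + g)/(7*(-12 + g)) (D(g, L) = -5/7 + ((L + g)/(g - 12))/7 = -5/7 + ((L + g)/(-12 + g))/7 = -5/7 + (L + g)/(7*(-12 + g)))
(103*(-187))*D(7, 14) = (103*(-187))*((60 + 14 - 4*7)/(7*(-12 + 7))) = -19261*(60 + 14 - 28)/(7*(-5)) = -19261*(-1)*46/(7*5) = -19261*(-46/35) = 886006/35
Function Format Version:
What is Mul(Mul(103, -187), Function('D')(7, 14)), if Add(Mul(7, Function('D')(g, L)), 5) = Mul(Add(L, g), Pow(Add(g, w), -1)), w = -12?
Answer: Rational(886006, 35) ≈ 25314.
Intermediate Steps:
Function('D')(g, L) = Add(Rational(-5, 7), Mul(Rational(1, 7), Pow(Add(-12, g), -1), Add(L, g))) (Function('D')(g, L) = Add(Rational(-5, 7), Mul(Rational(1, 7), Mul(Add(L, g), Pow(Add(g, -12), -1)))) = Add(Rational(-5, 7), Mul(Rational(1, 7), Mul(Add(L, g), Pow(Add(-12, g), -1)))) = Add(Rational(-5, 7), Mul(Rational(1, 7), Mul(Pow(Add(-12, g), -1), Add(L, g)))) = Add(Rational(-5, 7), Mul(Rational(1, 7), Pow(Add(-12, g), -1), Add(L, g))))
Mul(Mul(103, -187), Function('D')(7, 14)) = Mul(Mul(103, -187), Mul(Rational(1, 7), Pow(Add(-12, 7), -1), Add(60, 14, Mul(-4, 7)))) = Mul(-19261, Mul(Rational(1, 7), Pow(-5, -1), Add(60, 14, -28))) = Mul(-19261, Mul(Rational(1, 7), Rational(-1, 5), 46)) = Mul(-19261, Rational(-46, 35)) = Rational(886006, 35)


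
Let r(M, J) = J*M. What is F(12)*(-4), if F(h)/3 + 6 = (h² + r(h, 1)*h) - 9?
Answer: -3276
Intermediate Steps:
F(h) = -45 + 6*h² (F(h) = -18 + 3*((h² + (1*h)*h) - 9) = -18 + 3*((h² + h*h) - 9) = -18 + 3*((h² + h²) - 9) = -18 + 3*(2*h² - 9) = -18 + 3*(-9 + 2*h²) = -18 + (-27 + 6*h²) = -45 + 6*h²)
F(12)*(-4) = (-45 + 6*12²)*(-4) = (-45 + 6*144)*(-4) = (-45 + 864)*(-4) = 819*(-4) = -3276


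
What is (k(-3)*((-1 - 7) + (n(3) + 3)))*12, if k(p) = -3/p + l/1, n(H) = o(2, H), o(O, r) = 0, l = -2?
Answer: 60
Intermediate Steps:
n(H) = 0
k(p) = -2 - 3/p (k(p) = -3/p - 2/1 = -3/p - 2*1 = -3/p - 2 = -2 - 3/p)
(k(-3)*((-1 - 7) + (n(3) + 3)))*12 = ((-2 - 3/(-3))*((-1 - 7) + (0 + 3)))*12 = ((-2 - 3*(-⅓))*(-8 + 3))*12 = ((-2 + 1)*(-5))*12 = -1*(-5)*12 = 5*12 = 60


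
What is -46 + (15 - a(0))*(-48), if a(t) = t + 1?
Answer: -718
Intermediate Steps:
a(t) = 1 + t
-46 + (15 - a(0))*(-48) = -46 + (15 - (1 + 0))*(-48) = -46 + (15 - 1*1)*(-48) = -46 + (15 - 1)*(-48) = -46 + 14*(-48) = -46 - 672 = -718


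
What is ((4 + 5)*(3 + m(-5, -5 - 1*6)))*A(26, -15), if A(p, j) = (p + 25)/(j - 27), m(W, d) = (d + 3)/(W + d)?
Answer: -153/4 ≈ -38.250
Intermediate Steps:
m(W, d) = (3 + d)/(W + d)
A(p, j) = (25 + p)/(-27 + j)
((4 + 5)*(3 + m(-5, -5 - 1*6)))*A(26, -15) = ((4 + 5)*(3 + (3 + (-5 - 1*6))/(-5 + (-5 - 1*6))))*((25 + 26)/(-27 - 15)) = (9*(3 + (3 + (-5 - 6))/(-5 + (-5 - 6))))*(51/(-42)) = (9*(3 + (3 - 11)/(-5 - 11)))*(-1/42*51) = (9*(3 - 8/(-16)))*(-17/14) = (9*(3 - 1/16*(-8)))*(-17/14) = (9*(3 + 1/2))*(-17/14) = (9*(7/2))*(-17/14) = (63/2)*(-17/14) = -153/4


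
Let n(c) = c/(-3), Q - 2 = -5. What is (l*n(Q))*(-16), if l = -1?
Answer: 16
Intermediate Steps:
Q = -3 (Q = 2 - 5 = -3)
n(c) = -c/3 (n(c) = c*(-⅓) = -c/3)
(l*n(Q))*(-16) = -(-1)*(-3)/3*(-16) = -1*1*(-16) = -1*(-16) = 16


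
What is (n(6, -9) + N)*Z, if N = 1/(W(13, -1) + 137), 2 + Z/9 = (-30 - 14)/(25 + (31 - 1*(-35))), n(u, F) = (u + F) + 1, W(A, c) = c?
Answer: 275607/6188 ≈ 44.539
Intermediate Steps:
n(u, F) = 1 + F + u (n(u, F) = (F + u) + 1 = 1 + F + u)
Z = -2034/91 (Z = -18 + 9*((-30 - 14)/(25 + (31 - 1*(-35)))) = -18 + 9*(-44/(25 + (31 + 35))) = -18 + 9*(-44/(25 + 66)) = -18 + 9*(-44/91) = -18 - 396/91 = -2034/91 ≈ -22.352)
N = 1/136 (N = 1/(-1 + 137) = 1/136 ≈ 0.0073529)
(n(6, -9) + N)*Z = ((1 - 9 + 6) + 1/136)*(-2034/91) = (-2 + 1/136)*(-2034/91) = -271/136*(-2034/91) = 275607/6188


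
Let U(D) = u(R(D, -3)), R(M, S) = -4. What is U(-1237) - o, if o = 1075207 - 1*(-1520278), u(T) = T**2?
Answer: -2595469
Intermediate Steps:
o = 2595485 (o = 1075207 + 1520278 = 2595485)
U(D) = 16 (U(D) = (-4)**2 = 16)
U(-1237) - o = 16 - 1*2595485 = 16 - 2595485 = -2595469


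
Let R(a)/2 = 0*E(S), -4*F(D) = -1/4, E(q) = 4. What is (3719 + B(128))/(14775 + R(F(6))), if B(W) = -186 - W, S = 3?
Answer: 227/985 ≈ 0.23046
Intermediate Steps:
F(D) = 1/16 (F(D) = -(-1)/(4*4) = -1/4*(-1/4) = 1/16)
R(a) = 0 (R(a) = 2*(0*4) = 2*0 = 0)
(3719 + B(128))/(14775 + R(F(6))) = (3719 + (-186 - 1*128))/(14775 + 0) = (3719 + (-186 - 128))/14775 = (3719 - 314)*(1/14775) = 3405*(1/14775) = 227/985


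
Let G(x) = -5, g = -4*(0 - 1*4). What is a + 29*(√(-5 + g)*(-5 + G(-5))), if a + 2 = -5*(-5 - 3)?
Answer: 38 - 290*√11 ≈ -923.82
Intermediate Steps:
g = 16 (g = -4*(0 - 4) = -4*(-4) = 16)
a = 38 (a = -2 - 5*(-5 - 3) = -2 - 5*(-8) = -2 + 40 = 38)
a + 29*(√(-5 + g)*(-5 + G(-5))) = 38 + 29*(√(-5 + 16)*(-5 - 5)) = 38 + 29*(√11*(-10)) = 38 + 29*(-10*√11) = 38 - 290*√11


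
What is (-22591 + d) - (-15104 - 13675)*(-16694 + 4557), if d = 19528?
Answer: -349293786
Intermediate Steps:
(-22591 + d) - (-15104 - 13675)*(-16694 + 4557) = (-22591 + 19528) - (-15104 - 13675)*(-16694 + 4557) = -3063 - (-28779)*(-12137) = -3063 - 1*349290723 = -3063 - 349290723 = -349293786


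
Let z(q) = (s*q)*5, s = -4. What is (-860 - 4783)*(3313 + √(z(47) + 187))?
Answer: -18695259 - 5643*I*√753 ≈ -1.8695e+7 - 1.5485e+5*I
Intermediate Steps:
z(q) = -20*q (z(q) = -4*q*5 = -20*q)
(-860 - 4783)*(3313 + √(z(47) + 187)) = (-860 - 4783)*(3313 + √(-20*47 + 187)) = -5643*(3313 + √(-940 + 187)) = -5643*(3313 + √(-753)) = -5643*(3313 + I*√753) = -18695259 - 5643*I*√753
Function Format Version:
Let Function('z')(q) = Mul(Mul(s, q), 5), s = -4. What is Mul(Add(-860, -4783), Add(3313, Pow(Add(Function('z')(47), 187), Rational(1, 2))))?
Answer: Add(-18695259, Mul(-5643, I, Pow(753, Rational(1, 2)))) ≈ Add(-1.8695e+7, Mul(-1.5485e+5, I))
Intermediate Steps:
Function('z')(q) = Mul(-20, q) (Function('z')(q) = Mul(Mul(-4, q), 5) = Mul(-20, q))
Mul(Add(-860, -4783), Add(3313, Pow(Add(Function('z')(47), 187), Rational(1, 2)))) = Mul(Add(-860, -4783), Add(3313, Pow(Add(Mul(-20, 47), 187), Rational(1, 2)))) = Mul(-5643, Add(3313, Pow(Add(-940, 187), Rational(1, 2)))) = Mul(-5643, Add(3313, Pow(-753, Rational(1, 2)))) = Mul(-5643, Add(3313, Mul(I, Pow(753, Rational(1, 2))))) = Add(-18695259, Mul(-5643, I, Pow(753, Rational(1, 2))))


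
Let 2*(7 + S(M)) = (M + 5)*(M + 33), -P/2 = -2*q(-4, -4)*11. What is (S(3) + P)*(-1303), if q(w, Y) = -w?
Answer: -407839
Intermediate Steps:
P = 176 (P = -2*(-(-2)*(-4))*11 = -2*(-2*4)*11 = -(-16)*11 = -2*(-88) = 176)
S(M) = -7 + (5 + M)*(33 + M)/2 (S(M) = -7 + ((M + 5)*(M + 33))/2 = -7 + ((5 + M)*(33 + M))/2 = -7 + (5 + M)*(33 + M)/2)
(S(3) + P)*(-1303) = ((151/2 + (½)*3² + 19*3) + 176)*(-1303) = ((151/2 + (½)*9 + 57) + 176)*(-1303) = ((151/2 + 9/2 + 57) + 176)*(-1303) = (137 + 176)*(-1303) = 313*(-1303) = -407839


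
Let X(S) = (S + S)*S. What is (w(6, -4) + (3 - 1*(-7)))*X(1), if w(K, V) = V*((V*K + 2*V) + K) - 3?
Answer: 222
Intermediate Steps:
w(K, V) = -3 + V*(K + 2*V + K*V) (w(K, V) = V*((K*V + 2*V) + K) - 3 = V*((2*V + K*V) + K) - 3 = V*(K + 2*V + K*V) - 3 = -3 + V*(K + 2*V + K*V))
X(S) = 2*S**2 (X(S) = (2*S)*S = 2*S**2)
(w(6, -4) + (3 - 1*(-7)))*X(1) = ((-3 + 2*(-4)**2 + 6*(-4) + 6*(-4)**2) + (3 - 1*(-7)))*(2*1**2) = ((-3 + 2*16 - 24 + 6*16) + (3 + 7))*(2*1) = ((-3 + 32 - 24 + 96) + 10)*2 = (101 + 10)*2 = 111*2 = 222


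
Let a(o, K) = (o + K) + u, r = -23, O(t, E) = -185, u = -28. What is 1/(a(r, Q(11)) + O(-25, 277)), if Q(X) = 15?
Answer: -1/221 ≈ -0.0045249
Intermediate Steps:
a(o, K) = -28 + K + o (a(o, K) = (o + K) - 28 = (K + o) - 28 = -28 + K + o)
1/(a(r, Q(11)) + O(-25, 277)) = 1/((-28 + 15 - 23) - 185) = 1/(-36 - 185) = 1/(-221) = -1/221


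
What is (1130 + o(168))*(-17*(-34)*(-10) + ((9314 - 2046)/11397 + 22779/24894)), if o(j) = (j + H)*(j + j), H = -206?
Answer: 353330379181945/5254017 ≈ 6.7250e+7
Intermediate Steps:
o(j) = 2*j*(-206 + j) (o(j) = (j - 206)*(j + j) = (-206 + j)*(2*j) = 2*j*(-206 + j))
(1130 + o(168))*(-17*(-34)*(-10) + ((9314 - 2046)/11397 + 22779/24894)) = (1130 + 2*168*(-206 + 168))*(-17*(-34)*(-10) + ((9314 - 2046)/11397 + 22779/24894)) = (1130 + 2*168*(-38))*(578*(-10) + (7268*(1/11397) + 22779*(1/24894))) = (1130 - 12768)*(-5780 + (7268/11397 + 2531/2766)) = -11638*(-5780 + 16316365/10508034) = -11638*(-60720120155/10508034) = 353330379181945/5254017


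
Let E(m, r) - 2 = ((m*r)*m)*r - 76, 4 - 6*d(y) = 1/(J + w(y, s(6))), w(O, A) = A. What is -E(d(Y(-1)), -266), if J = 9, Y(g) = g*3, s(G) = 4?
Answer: -5099615/169 ≈ -30175.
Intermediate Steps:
Y(g) = 3*g
d(y) = 17/26 (d(y) = ⅔ - 1/(6*(9 + 4)) = ⅔ - ⅙/13 = ⅔ - ⅙*1/13 = ⅔ - 1/78 = 17/26)
E(m, r) = -74 + m²*r² (E(m, r) = 2 + (((m*r)*m)*r - 76) = 2 + ((r*m²)*r - 76) = 2 + (m²*r² - 76) = 2 + (-76 + m²*r²) = -74 + m²*r²)
-E(d(Y(-1)), -266) = -(-74 + (17/26)²*(-266)²) = -(-74 + (289/676)*70756) = -(-74 + 5112121/169) = -1*5099615/169 = -5099615/169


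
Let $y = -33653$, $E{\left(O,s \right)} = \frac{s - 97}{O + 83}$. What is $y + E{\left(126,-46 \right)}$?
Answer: $- \frac{639420}{19} \approx -33654.0$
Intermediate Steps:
$E{\left(O,s \right)} = \frac{-97 + s}{83 + O}$
$y + E{\left(126,-46 \right)} = -33653 + \frac{-97 - 46}{83 + 126} = -33653 + \frac{1}{209} \left(-143\right) = -33653 - \frac{13}{19} = - \frac{639420}{19}$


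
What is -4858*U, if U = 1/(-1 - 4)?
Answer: 4858/5 ≈ 971.60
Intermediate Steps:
U = -⅕ (U = 1/(-5) = -⅕ ≈ -0.20000)
-4858*U = -4858*(-⅕) = 4858/5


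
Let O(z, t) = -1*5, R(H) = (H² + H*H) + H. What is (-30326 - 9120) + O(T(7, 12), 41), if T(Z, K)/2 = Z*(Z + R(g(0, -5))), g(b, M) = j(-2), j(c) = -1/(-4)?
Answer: -39451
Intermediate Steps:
j(c) = ¼ (j(c) = -1*(-¼) = ¼)
g(b, M) = ¼
R(H) = H + 2*H² (R(H) = (H² + H²) + H = 2*H² + H = H + 2*H²)
T(Z, K) = 2*Z*(3/8 + Z) (T(Z, K) = 2*(Z*(Z + (1 + 2*(¼))/4)) = 2*(Z*(Z + (1 + ½)/4)) = 2*(Z*(Z + (¼)*(3/2))) = 2*(Z*(Z + 3/8)) = 2*(Z*(3/8 + Z)) = 2*Z*(3/8 + Z))
O(z, t) = -5
(-30326 - 9120) + O(T(7, 12), 41) = (-30326 - 9120) - 5 = -39446 - 5 = -39451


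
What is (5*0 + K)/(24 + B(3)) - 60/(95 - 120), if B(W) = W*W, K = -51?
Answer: 47/55 ≈ 0.85455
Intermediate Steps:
B(W) = W**2
(5*0 + K)/(24 + B(3)) - 60/(95 - 120) = (5*0 - 51)/(24 + 3**2) - 60/(95 - 120) = (0 - 51)/(24 + 9) - 60/(-25) = -51/33 - 60*(-1/25) = -51*1/33 + 12/5 = -17/11 + 12/5 = 47/55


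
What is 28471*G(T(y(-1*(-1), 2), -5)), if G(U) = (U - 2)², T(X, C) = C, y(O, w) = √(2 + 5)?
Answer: 1395079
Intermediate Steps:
y(O, w) = √7
G(U) = (-2 + U)²
28471*G(T(y(-1*(-1), 2), -5)) = 28471*(-2 - 5)² = 28471*(-7)² = 28471*49 = 1395079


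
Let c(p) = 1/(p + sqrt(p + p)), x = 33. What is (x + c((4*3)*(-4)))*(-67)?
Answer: -110483/50 + 67*I*sqrt(6)/600 ≈ -2209.7 + 0.27353*I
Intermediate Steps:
c(p) = 1/(p + sqrt(2)*sqrt(p)) (c(p) = 1/(p + sqrt(2*p)) = 1/(p + sqrt(2)*sqrt(p)))
(x + c((4*3)*(-4)))*(-67) = (33 + 1/((4*3)*(-4) + sqrt(2)*sqrt((4*3)*(-4))))*(-67) = (33 + 1/(12*(-4) + sqrt(2)*sqrt(12*(-4))))*(-67) = (33 + 1/(-48 + sqrt(2)*sqrt(-48)))*(-67) = (33 + 1/(-48 + sqrt(2)*(4*I*sqrt(3))))*(-67) = (33 + 1/(-48 + 4*I*sqrt(6)))*(-67) = -2211 - 67/(-48 + 4*I*sqrt(6))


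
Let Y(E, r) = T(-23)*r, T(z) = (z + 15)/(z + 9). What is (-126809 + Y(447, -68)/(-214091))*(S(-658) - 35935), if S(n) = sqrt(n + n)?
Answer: 6829111083357035/1498637 - 380081318122*I*sqrt(329)/1498637 ≈ 4.5569e+9 - 4.6002e+6*I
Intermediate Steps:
T(z) = (15 + z)/(9 + z)
Y(E, r) = 4*r/7 (Y(E, r) = ((15 - 23)/(9 - 23))*r = (-8/(-14))*r = (-1/14*(-8))*r = 4*r/7)
S(n) = sqrt(2)*sqrt(n) (S(n) = sqrt(2*n) = sqrt(2)*sqrt(n))
(-126809 + Y(447, -68)/(-214091))*(S(-658) - 35935) = (-126809 + ((4/7)*(-68))/(-214091))*(sqrt(2)*sqrt(-658) - 35935) = (-126809 - 272/7*(-1/214091))*(sqrt(2)*(I*sqrt(658)) - 35935) = (-126809 + 272/1498637)*(2*I*sqrt(329) - 35935) = -190040659061*(-35935 + 2*I*sqrt(329))/1498637 = 6829111083357035/1498637 - 380081318122*I*sqrt(329)/1498637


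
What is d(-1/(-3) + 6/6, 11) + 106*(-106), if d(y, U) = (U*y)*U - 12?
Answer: -33260/3 ≈ -11087.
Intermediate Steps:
d(y, U) = -12 + y*U**2 (d(y, U) = y*U**2 - 12 = -12 + y*U**2)
d(-1/(-3) + 6/6, 11) + 106*(-106) = (-12 + (-1/(-3) + 6/6)*11**2) + 106*(-106) = (-12 + (-1*(-1/3) + 6*(1/6))*121) - 11236 = (-12 + (1/3 + 1)*121) - 11236 = (-12 + (4/3)*121) - 11236 = (-12 + 484/3) - 11236 = 448/3 - 11236 = -33260/3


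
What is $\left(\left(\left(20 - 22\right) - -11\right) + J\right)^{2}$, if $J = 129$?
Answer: $19044$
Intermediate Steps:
$\left(\left(\left(20 - 22\right) - -11\right) + J\right)^{2} = \left(\left(\left(20 - 22\right) - -11\right) + 129\right)^{2} = \left(\left(\left(20 - 22\right) + 11\right) + 129\right)^{2} = \left(\left(-2 + 11\right) + 129\right)^{2} = \left(9 + 129\right)^{2} = 138^{2} = 19044$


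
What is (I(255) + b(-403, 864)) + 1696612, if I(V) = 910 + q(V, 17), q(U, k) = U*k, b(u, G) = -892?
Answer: 1700965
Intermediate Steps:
I(V) = 910 + 17*V (I(V) = 910 + V*17 = 910 + 17*V)
(I(255) + b(-403, 864)) + 1696612 = ((910 + 17*255) - 892) + 1696612 = ((910 + 4335) - 892) + 1696612 = (5245 - 892) + 1696612 = 4353 + 1696612 = 1700965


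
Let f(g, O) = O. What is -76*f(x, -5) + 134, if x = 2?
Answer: 514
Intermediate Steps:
-76*f(x, -5) + 134 = -76*(-5) + 134 = 380 + 134 = 514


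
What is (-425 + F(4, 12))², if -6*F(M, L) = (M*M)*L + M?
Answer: 1885129/9 ≈ 2.0946e+5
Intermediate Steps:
F(M, L) = -M/6 - L*M²/6 (F(M, L) = -((M*M)*L + M)/6 = -(M²*L + M)/6 = -(L*M² + M)/6 = -(M + L*M²)/6 = -M/6 - L*M²/6)
(-425 + F(4, 12))² = (-425 - ⅙*4*(1 + 12*4))² = (-425 - ⅙*4*(1 + 48))² = (-425 - ⅙*4*49)² = (-425 - 98/3)² = (-1373/3)² = 1885129/9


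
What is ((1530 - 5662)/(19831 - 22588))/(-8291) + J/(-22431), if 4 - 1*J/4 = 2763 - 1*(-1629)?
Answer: 44568440948/56970470633 ≈ 0.78231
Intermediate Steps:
J = -17552 (J = 16 - 4*(2763 - 1*(-1629)) = 16 - 4*(2763 + 1629) = 16 - 4*4392 = 16 - 17568 = -17552)
((1530 - 5662)/(19831 - 22588))/(-8291) + J/(-22431) = ((1530 - 5662)/(19831 - 22588))/(-8291) - 17552/(-22431) = -4132/(-2757)*(-1/8291) - 17552*(-1/22431) = -4132*(-1/2757)*(-1/8291) + 17552/22431 = (4132/2757)*(-1/8291) + 17552/22431 = -4132/22858287 + 17552/22431 = 44568440948/56970470633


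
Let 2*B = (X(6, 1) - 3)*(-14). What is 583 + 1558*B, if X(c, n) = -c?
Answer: 98737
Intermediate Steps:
B = 63 (B = ((-1*6 - 3)*(-14))/2 = ((-6 - 3)*(-14))/2 = (-9*(-14))/2 = (1/2)*126 = 63)
583 + 1558*B = 583 + 1558*63 = 583 + 98154 = 98737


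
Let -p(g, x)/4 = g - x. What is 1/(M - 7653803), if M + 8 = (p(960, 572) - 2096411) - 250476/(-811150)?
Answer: -405575/3955075614812 ≈ -1.0255e-7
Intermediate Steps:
p(g, x) = -4*g + 4*x (p(g, x) = -4*(g - x) = -4*g + 4*x)
M = -850884463087/405575 (M = -8 + (((-4*960 + 4*572) - 2096411) - 250476/(-811150)) = -8 + (((-3840 + 2288) - 2096411) - 250476*(-1/811150)) = -8 + ((-1552 - 2096411) + 125238/405575) = -8 + (-2097963 + 125238/405575) = -8 - 850881218487/405575 = -850884463087/405575 ≈ -2.0980e+6)
1/(M - 7653803) = 1/(-850884463087/405575 - 7653803) = 1/(-3955075614812/405575) = -405575/3955075614812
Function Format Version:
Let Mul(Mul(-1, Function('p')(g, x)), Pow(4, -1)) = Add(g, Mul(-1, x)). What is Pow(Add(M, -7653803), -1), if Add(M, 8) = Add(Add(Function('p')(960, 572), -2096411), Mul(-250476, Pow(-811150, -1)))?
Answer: Rational(-405575, 3955075614812) ≈ -1.0255e-7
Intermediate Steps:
Function('p')(g, x) = Add(Mul(-4, g), Mul(4, x)) (Function('p')(g, x) = Mul(-4, Add(g, Mul(-1, x))) = Add(Mul(-4, g), Mul(4, x)))
M = Rational(-850884463087, 405575) (M = Add(-8, Add(Add(Add(Mul(-4, 960), Mul(4, 572)), -2096411), Mul(-250476, Pow(-811150, -1)))) = Add(-8, Add(Add(Add(-3840, 2288), -2096411), Mul(-250476, Rational(-1, 811150)))) = Add(-8, Add(Add(-1552, -2096411), Rational(125238, 405575))) = Add(-8, Add(-2097963, Rational(125238, 405575))) = Add(-8, Rational(-850881218487, 405575)) = Rational(-850884463087, 405575) ≈ -2.0980e+6)
Pow(Add(M, -7653803), -1) = Pow(Add(Rational(-850884463087, 405575), -7653803), -1) = Pow(Rational(-3955075614812, 405575), -1) = Rational(-405575, 3955075614812)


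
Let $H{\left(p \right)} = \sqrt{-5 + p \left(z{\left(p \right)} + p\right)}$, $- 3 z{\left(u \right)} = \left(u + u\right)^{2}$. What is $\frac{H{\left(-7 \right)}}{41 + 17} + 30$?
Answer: $30 + \frac{2 \sqrt{282}}{87} \approx 30.386$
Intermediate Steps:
$z{\left(u \right)} = - \frac{4 u^{2}}{3}$ ($z{\left(u \right)} = - \frac{\left(u + u\right)^{2}}{3} = - \frac{\left(2 u\right)^{2}}{3} = - \frac{4 u^{2}}{3}$)
$H{\left(p \right)} = \sqrt{-5 + p \left(p - \frac{4 p^{2}}{3}\right)}$ ($H{\left(p \right)} = \sqrt{-5 + p \left(- \frac{4 p^{2}}{3} + p\right)} = \sqrt{-5 + p \left(p - \frac{4 p^{2}}{3}\right)}$)
$\frac{H{\left(-7 \right)}}{41 + 17} + 30 = \frac{\frac{1}{3} \sqrt{-45 - 12 \left(-7\right)^{3} + 9 \left(-7\right)^{2}}}{41 + 17} + 30 = \frac{\frac{1}{3} \sqrt{-45 - -4116 + 9 \cdot 49}}{58} + 30 = \frac{\frac{1}{3} \sqrt{-45 + 4116 + 441}}{58} + 30 = \frac{\frac{1}{3} \sqrt{4512}}{58} + 30 = \frac{\frac{1}{3} \cdot 4 \sqrt{282}}{58} + 30 = \frac{\frac{4}{3} \sqrt{282}}{58} + 30 = \frac{2 \sqrt{282}}{87} + 30 = 30 + \frac{2 \sqrt{282}}{87}$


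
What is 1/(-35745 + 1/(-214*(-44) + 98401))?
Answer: -107817/3853918664 ≈ -2.7976e-5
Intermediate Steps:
1/(-35745 + 1/(-214*(-44) + 98401)) = 1/(-35745 + 1/(9416 + 98401)) = 1/(-35745 + 1/107817) = 1/(-3853918664/107817) = -107817/3853918664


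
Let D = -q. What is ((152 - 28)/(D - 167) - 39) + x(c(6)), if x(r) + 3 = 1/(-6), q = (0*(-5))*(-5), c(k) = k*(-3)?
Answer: -42995/1002 ≈ -42.909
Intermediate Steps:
c(k) = -3*k
q = 0 (q = 0*(-5) = 0)
x(r) = -19/6 (x(r) = -3 + 1/(-6) = -3 - ⅙ = -19/6)
D = 0 (D = -1*0 = 0)
((152 - 28)/(D - 167) - 39) + x(c(6)) = ((152 - 28)/(0 - 167) - 39) - 19/6 = (124/(-167) - 39) - 19/6 = (124*(-1/167) - 39) - 19/6 = (-124/167 - 39) - 19/6 = -6637/167 - 19/6 = -42995/1002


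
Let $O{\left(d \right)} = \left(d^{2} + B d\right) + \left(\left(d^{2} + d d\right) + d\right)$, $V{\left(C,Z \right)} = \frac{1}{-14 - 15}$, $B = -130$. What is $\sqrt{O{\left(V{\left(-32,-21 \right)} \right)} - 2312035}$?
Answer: $\frac{i \sqrt{1944417691}}{29} \approx 1520.5 i$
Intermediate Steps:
$V{\left(C,Z \right)} = - \frac{1}{29}$ ($V{\left(C,Z \right)} = \frac{1}{-29} = - \frac{1}{29}$)
$O{\left(d \right)} = - 129 d + 3 d^{2}$ ($O{\left(d \right)} = \left(d^{2} - 130 d\right) + \left(\left(d^{2} + d d\right) + d\right) = \left(d^{2} - 130 d\right) + \left(\left(d^{2} + d^{2}\right) + d\right) = \left(d^{2} - 130 d\right) + \left(2 d^{2} + d\right) = \left(d^{2} - 130 d\right) + \left(d + 2 d^{2}\right) = - 129 d + 3 d^{2}$)
$\sqrt{O{\left(V{\left(-32,-21 \right)} \right)} - 2312035} = \sqrt{3 \left(- \frac{1}{29}\right) \left(-43 - \frac{1}{29}\right) - 2312035} = \sqrt{3 \left(- \frac{1}{29}\right) \left(- \frac{1248}{29}\right) - 2312035} = \sqrt{\frac{3744}{841} - 2312035} = \sqrt{- \frac{1944417691}{841}} = \frac{i \sqrt{1944417691}}{29}$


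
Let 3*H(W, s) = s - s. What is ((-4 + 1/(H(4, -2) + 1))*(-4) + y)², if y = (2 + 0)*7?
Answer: 676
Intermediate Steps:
H(W, s) = 0 (H(W, s) = (s - s)/3 = (⅓)*0 = 0)
y = 14 (y = 2*7 = 14)
((-4 + 1/(H(4, -2) + 1))*(-4) + y)² = ((-4 + 1/(0 + 1))*(-4) + 14)² = ((-4 + 1/1)*(-4) + 14)² = ((-4 + 1)*(-4) + 14)² = (-3*(-4) + 14)² = (12 + 14)² = 26² = 676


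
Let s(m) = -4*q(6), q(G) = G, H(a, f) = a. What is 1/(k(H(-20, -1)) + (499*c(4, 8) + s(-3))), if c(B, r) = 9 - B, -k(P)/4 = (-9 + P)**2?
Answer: -1/893 ≈ -0.0011198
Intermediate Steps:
k(P) = -4*(-9 + P)**2
s(m) = -24 (s(m) = -4*6 = -24)
1/(k(H(-20, -1)) + (499*c(4, 8) + s(-3))) = 1/(-4*(-9 - 20)**2 + (499*(9 - 1*4) - 24)) = 1/(-4*(-29)**2 + (499*(9 - 4) - 24)) = 1/(-4*841 + (499*5 - 24)) = 1/(-3364 + (2495 - 24)) = 1/(-3364 + 2471) = 1/(-893) = -1/893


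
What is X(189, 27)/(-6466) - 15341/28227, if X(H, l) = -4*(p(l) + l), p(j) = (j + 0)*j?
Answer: -6918229/91257891 ≈ -0.075810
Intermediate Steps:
p(j) = j**2 (p(j) = j*j = j**2)
X(H, l) = -4*l - 4*l**2 (X(H, l) = -4*(l**2 + l) = -4*(l + l**2) = -4*l - 4*l**2)
X(189, 27)/(-6466) - 15341/28227 = (4*27*(-1 - 1*27))/(-6466) - 15341/28227 = (4*27*(-1 - 27))*(-1/6466) - 15341*1/28227 = (4*27*(-28))*(-1/6466) - 15341/28227 = -3024*(-1/6466) - 15341/28227 = 1512/3233 - 15341/28227 = -6918229/91257891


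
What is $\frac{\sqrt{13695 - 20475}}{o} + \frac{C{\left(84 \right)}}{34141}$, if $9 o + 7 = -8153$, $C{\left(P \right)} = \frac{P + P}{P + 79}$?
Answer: $\frac{168}{5564983} - \frac{3 i \sqrt{1695}}{1360} \approx 3.0189 \cdot 10^{-5} - 0.090817 i$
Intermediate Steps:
$C{\left(P \right)} = \frac{2 P}{79 + P}$
$o = - \frac{2720}{3}$ ($o = - \frac{7}{9} + \frac{1}{9} \left(-8153\right) = - \frac{7}{9} - \frac{8153}{9} = - \frac{2720}{3} \approx -906.67$)
$\frac{\sqrt{13695 - 20475}}{o} + \frac{C{\left(84 \right)}}{34141} = \frac{\sqrt{13695 - 20475}}{- \frac{2720}{3}} + \frac{2 \cdot 84 \frac{1}{79 + 84}}{34141} = \sqrt{-6780} \left(- \frac{3}{2720}\right) + 2 \cdot 84 \cdot \frac{1}{163} \cdot \frac{1}{34141} = 2 i \sqrt{1695} \left(- \frac{3}{2720}\right) + 2 \cdot 84 \cdot \frac{1}{163} \cdot \frac{1}{34141} = - \frac{3 i \sqrt{1695}}{1360} + \frac{168}{163} \cdot \frac{1}{34141} = - \frac{3 i \sqrt{1695}}{1360} + \frac{168}{5564983} = \frac{168}{5564983} - \frac{3 i \sqrt{1695}}{1360}$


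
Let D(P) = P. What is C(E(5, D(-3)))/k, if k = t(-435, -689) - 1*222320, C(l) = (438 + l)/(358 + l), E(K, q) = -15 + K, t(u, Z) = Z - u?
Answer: -107/19363938 ≈ -5.5257e-6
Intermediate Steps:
C(l) = (438 + l)/(358 + l)
k = -222574 (k = (-689 - 1*(-435)) - 1*222320 = (-689 + 435) - 222320 = -254 - 222320 = -222574)
C(E(5, D(-3)))/k = ((438 + (-15 + 5))/(358 + (-15 + 5)))/(-222574) = ((438 - 10)/(358 - 10))*(-1/222574) = (428/348)*(-1/222574) = ((1/348)*428)*(-1/222574) = (107/87)*(-1/222574) = -107/19363938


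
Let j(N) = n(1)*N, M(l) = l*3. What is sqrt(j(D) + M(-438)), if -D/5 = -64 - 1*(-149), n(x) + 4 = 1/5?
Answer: sqrt(301) ≈ 17.349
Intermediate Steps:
n(x) = -19/5 (n(x) = -4 + 1/5 = -19/5)
M(l) = 3*l
D = -425 (D = -5*(-64 - 1*(-149)) = -5*(-64 + 149) = -5*85 = -425)
j(N) = -19*N/5
sqrt(j(D) + M(-438)) = sqrt(-19/5*(-425) + 3*(-438)) = sqrt(1615 - 1314) = sqrt(301)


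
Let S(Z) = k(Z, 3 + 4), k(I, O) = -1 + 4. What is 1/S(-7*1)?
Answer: ⅓ ≈ 0.33333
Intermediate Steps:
k(I, O) = 3
S(Z) = 3
1/S(-7*1) = 1/3 = ⅓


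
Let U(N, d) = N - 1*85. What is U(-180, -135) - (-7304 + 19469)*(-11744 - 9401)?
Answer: 257228660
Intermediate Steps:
U(N, d) = -85 + N (U(N, d) = N - 85 = -85 + N)
U(-180, -135) - (-7304 + 19469)*(-11744 - 9401) = (-85 - 180) - (-7304 + 19469)*(-11744 - 9401) = -265 - 12165*(-21145) = -265 - 1*(-257228925) = -265 + 257228925 = 257228660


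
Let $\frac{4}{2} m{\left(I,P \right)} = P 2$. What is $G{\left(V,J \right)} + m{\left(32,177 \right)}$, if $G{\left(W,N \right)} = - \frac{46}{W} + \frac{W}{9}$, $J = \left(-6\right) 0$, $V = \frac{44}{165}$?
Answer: $\frac{1223}{270} \approx 4.5296$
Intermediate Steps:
$V = \frac{4}{15}$ ($V = 44 \cdot \frac{1}{165} = \frac{4}{15} \approx 0.26667$)
$J = 0$
$G{\left(W,N \right)} = - \frac{46}{W} + \frac{W}{9}$ ($G{\left(W,N \right)} = - \frac{46}{W} + W \frac{1}{9} = - \frac{46}{W} + \frac{W}{9}$)
$m{\left(I,P \right)} = P$ ($m{\left(I,P \right)} = \frac{P 2}{2} = \frac{2 P}{2} = P$)
$G{\left(V,J \right)} + m{\left(32,177 \right)} = \left(- \frac{46}{\frac{4}{15}} + \frac{1}{9} \cdot \frac{4}{15}\right) + 177 = \left(\left(-46\right) \frac{15}{4} + \frac{4}{135}\right) + 177 = \left(- \frac{345}{2} + \frac{4}{135}\right) + 177 = - \frac{46567}{270} + 177 = \frac{1223}{270}$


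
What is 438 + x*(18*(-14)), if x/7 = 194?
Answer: -341778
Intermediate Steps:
x = 1358 (x = 7*194 = 1358)
438 + x*(18*(-14)) = 438 + 1358*(18*(-14)) = 438 + 1358*(-252) = 438 - 342216 = -341778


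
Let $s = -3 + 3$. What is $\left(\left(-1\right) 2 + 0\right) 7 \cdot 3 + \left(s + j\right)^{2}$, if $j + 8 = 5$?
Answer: $-33$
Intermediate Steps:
$j = -3$ ($j = -8 + 5 = -3$)
$s = 0$
$\left(\left(-1\right) 2 + 0\right) 7 \cdot 3 + \left(s + j\right)^{2} = \left(\left(-1\right) 2 + 0\right) 7 \cdot 3 + \left(0 - 3\right)^{2} = \left(-2 + 0\right) 21 + \left(-3\right)^{2} = \left(-2\right) 21 + 9 = -42 + 9 = -33$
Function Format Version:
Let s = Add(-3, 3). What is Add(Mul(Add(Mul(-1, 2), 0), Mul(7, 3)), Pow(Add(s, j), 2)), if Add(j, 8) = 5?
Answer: -33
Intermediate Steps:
j = -3 (j = Add(-8, 5) = -3)
s = 0
Add(Mul(Add(Mul(-1, 2), 0), Mul(7, 3)), Pow(Add(s, j), 2)) = Add(Mul(Add(Mul(-1, 2), 0), Mul(7, 3)), Pow(Add(0, -3), 2)) = Add(Mul(Add(-2, 0), 21), Pow(-3, 2)) = Add(Mul(-2, 21), 9) = Add(-42, 9) = -33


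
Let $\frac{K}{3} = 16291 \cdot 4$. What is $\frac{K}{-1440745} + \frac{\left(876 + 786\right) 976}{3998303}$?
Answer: $\frac{1555413503364}{5760535055735} \approx 0.27001$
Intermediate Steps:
$K = 195492$ ($K = 3 \cdot 16291 \cdot 4 = 3 \cdot 65164 = 195492$)
$\frac{K}{-1440745} + \frac{\left(876 + 786\right) 976}{3998303} = \frac{195492}{-1440745} + \frac{\left(876 + 786\right) 976}{3998303} = 195492 \left(- \frac{1}{1440745}\right) + 1662 \cdot 976 \cdot \frac{1}{3998303} = - \frac{195492}{1440745} + 1622112 \cdot \frac{1}{3998303} = - \frac{195492}{1440745} + \frac{1622112}{3998303} = \frac{1555413503364}{5760535055735}$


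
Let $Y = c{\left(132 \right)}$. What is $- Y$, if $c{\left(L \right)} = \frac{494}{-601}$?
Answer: $\frac{494}{601} \approx 0.82196$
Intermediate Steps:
$c{\left(L \right)} = - \frac{494}{601}$ ($c{\left(L \right)} = 494 \left(- \frac{1}{601}\right) = - \frac{494}{601}$)
$Y = - \frac{494}{601} \approx -0.82196$
$- Y = \left(-1\right) \left(- \frac{494}{601}\right) = \frac{494}{601}$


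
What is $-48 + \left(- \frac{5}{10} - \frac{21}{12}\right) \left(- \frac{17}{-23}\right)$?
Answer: $- \frac{4569}{92} \approx -49.663$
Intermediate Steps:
$-48 + \left(- \frac{5}{10} - \frac{21}{12}\right) \left(- \frac{17}{-23}\right) = -48 + \left(\left(-5\right) \frac{1}{10} - \frac{7}{4}\right) \left(\left(-17\right) \left(- \frac{1}{23}\right)\right) = -48 + \left(- \frac{1}{2} - \frac{7}{4}\right) \frac{17}{23} = -48 - \frac{153}{92} = - \frac{4569}{92}$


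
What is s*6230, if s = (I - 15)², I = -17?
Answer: 6379520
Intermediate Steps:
s = 1024 (s = (-17 - 15)² = (-32)² = 1024)
s*6230 = 1024*6230 = 6379520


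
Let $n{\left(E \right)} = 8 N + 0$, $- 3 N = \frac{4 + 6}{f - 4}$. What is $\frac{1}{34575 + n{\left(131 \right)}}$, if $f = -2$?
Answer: $\frac{9}{311215} \approx 2.8919 \cdot 10^{-5}$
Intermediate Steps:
$N = \frac{5}{9}$ ($N = - \frac{\left(4 + 6\right) \frac{1}{-2 - 4}}{3} = - \frac{10 \frac{1}{-6}}{3} = - \frac{10 \left(- \frac{1}{6}\right)}{3} = \left(- \frac{1}{3}\right) \left(- \frac{5}{3}\right) = \frac{5}{9} \approx 0.55556$)
$n{\left(E \right)} = \frac{40}{9}$ ($n{\left(E \right)} = 8 \cdot \frac{5}{9} + 0 = \frac{40}{9} + 0 = \frac{40}{9}$)
$\frac{1}{34575 + n{\left(131 \right)}} = \frac{1}{34575 + \frac{40}{9}} = \frac{1}{\frac{311215}{9}} = \frac{9}{311215}$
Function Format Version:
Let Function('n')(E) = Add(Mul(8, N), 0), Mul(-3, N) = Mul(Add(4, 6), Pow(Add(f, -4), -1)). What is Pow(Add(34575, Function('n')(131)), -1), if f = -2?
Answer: Rational(9, 311215) ≈ 2.8919e-5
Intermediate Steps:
N = Rational(5, 9) (N = Mul(Rational(-1, 3), Mul(Add(4, 6), Pow(Add(-2, -4), -1))) = Mul(Rational(-1, 3), Mul(10, Pow(-6, -1))) = Mul(Rational(-1, 3), Mul(10, Rational(-1, 6))) = Mul(Rational(-1, 3), Rational(-5, 3)) = Rational(5, 9) ≈ 0.55556)
Function('n')(E) = Rational(40, 9) (Function('n')(E) = Add(Mul(8, Rational(5, 9)), 0) = Add(Rational(40, 9), 0) = Rational(40, 9))
Pow(Add(34575, Function('n')(131)), -1) = Pow(Add(34575, Rational(40, 9)), -1) = Pow(Rational(311215, 9), -1) = Rational(9, 311215)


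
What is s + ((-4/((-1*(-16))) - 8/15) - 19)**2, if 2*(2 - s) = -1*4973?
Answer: 10367569/3600 ≈ 2879.9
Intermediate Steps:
s = 4977/2 (s = 2 - (-1)*4973/2 = 2 - 1/2*(-4973) = 2 + 4973/2 = 4977/2 ≈ 2488.5)
s + ((-4/((-1*(-16))) - 8/15) - 19)**2 = 4977/2 + ((-4/((-1*(-16))) - 8/15) - 19)**2 = 4977/2 + ((-4/16 - 8*1/15) - 19)**2 = 4977/2 + ((-4*1/16 - 8/15) - 19)**2 = 4977/2 + ((-1/4 - 8/15) - 19)**2 = 4977/2 + (-47/60 - 19)**2 = 4977/2 + (-1187/60)**2 = 4977/2 + 1408969/3600 = 10367569/3600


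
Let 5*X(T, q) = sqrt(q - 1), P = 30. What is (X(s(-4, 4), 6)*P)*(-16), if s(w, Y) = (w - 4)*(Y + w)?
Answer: -96*sqrt(5) ≈ -214.66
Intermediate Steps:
s(w, Y) = (-4 + w)*(Y + w)
X(T, q) = sqrt(-1 + q)/5 (X(T, q) = sqrt(q - 1)/5 = sqrt(-1 + q)/5)
(X(s(-4, 4), 6)*P)*(-16) = ((sqrt(-1 + 6)/5)*30)*(-16) = ((sqrt(5)/5)*30)*(-16) = (6*sqrt(5))*(-16) = -96*sqrt(5)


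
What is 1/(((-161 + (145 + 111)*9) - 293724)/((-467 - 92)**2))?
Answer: -312481/291581 ≈ -1.0717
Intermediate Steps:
1/(((-161 + (145 + 111)*9) - 293724)/((-467 - 92)**2)) = 1/(((-161 + 256*9) - 293724)/((-559)**2)) = 1/(((-161 + 2304) - 293724)/312481) = 1/((2143 - 293724)*(1/312481)) = 1/(-291581*1/312481) = 1/(-291581/312481) = -312481/291581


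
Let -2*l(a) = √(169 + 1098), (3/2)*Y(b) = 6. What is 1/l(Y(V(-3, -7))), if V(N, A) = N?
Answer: -2*√1267/1267 ≈ -0.056188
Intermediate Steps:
Y(b) = 4 (Y(b) = (⅔)*6 = 4)
l(a) = -√1267/2 (l(a) = -√(169 + 1098)/2 = -√1267/2)
1/l(Y(V(-3, -7))) = 1/(-√1267/2) = -2*√1267/1267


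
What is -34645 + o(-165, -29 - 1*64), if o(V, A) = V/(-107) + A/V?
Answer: -203873433/5885 ≈ -34643.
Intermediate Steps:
o(V, A) = -V/107 + A/V (o(V, A) = V*(-1/107) + A/V = -V/107 + A/V)
-34645 + o(-165, -29 - 1*64) = -34645 + (-1/107*(-165) + (-29 - 1*64)/(-165)) = -34645 + (165/107 + (-29 - 64)*(-1/165)) = -34645 + (165/107 - 93*(-1/165)) = -34645 + (165/107 + 31/55) = -34645 + 12392/5885 = -203873433/5885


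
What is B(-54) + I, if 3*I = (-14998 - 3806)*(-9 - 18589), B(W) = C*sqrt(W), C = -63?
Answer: 116572264 - 189*I*sqrt(6) ≈ 1.1657e+8 - 462.95*I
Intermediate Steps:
B(W) = -63*sqrt(W)
I = 116572264 (I = ((-14998 - 3806)*(-9 - 18589))/3 = (-18804*(-18598))/3 = (1/3)*349716792 = 116572264)
B(-54) + I = -189*I*sqrt(6) + 116572264 = 116572264 - 189*I*sqrt(6)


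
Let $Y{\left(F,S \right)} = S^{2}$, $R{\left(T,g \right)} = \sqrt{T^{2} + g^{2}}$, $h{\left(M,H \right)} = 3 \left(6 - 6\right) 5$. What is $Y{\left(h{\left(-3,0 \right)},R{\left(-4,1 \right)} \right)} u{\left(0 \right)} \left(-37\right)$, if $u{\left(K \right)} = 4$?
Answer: $-2516$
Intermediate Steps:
$h{\left(M,H \right)} = 0$ ($h{\left(M,H \right)} = 3 \left(6 - 6\right) 5 = 3 \cdot 0 \cdot 5 = 0 \cdot 5 = 0$)
$Y{\left(h{\left(-3,0 \right)},R{\left(-4,1 \right)} \right)} u{\left(0 \right)} \left(-37\right) = \left(\sqrt{\left(-4\right)^{2} + 1^{2}}\right)^{2} \cdot 4 \left(-37\right) = \left(\sqrt{16 + 1}\right)^{2} \cdot 4 \left(-37\right) = \left(\sqrt{17}\right)^{2} \cdot 4 \left(-37\right) = 17 \cdot 4 \left(-37\right) = 68 \left(-37\right) = -2516$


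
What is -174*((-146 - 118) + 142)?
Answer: 21228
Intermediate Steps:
-174*((-146 - 118) + 142) = -174*(-264 + 142) = -174*(-122) = 21228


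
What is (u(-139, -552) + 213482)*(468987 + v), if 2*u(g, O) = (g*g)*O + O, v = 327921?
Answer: -4079682846120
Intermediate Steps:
u(g, O) = O/2 + O*g²/2 (u(g, O) = ((g*g)*O + O)/2 = (g²*O + O)/2 = (O*g² + O)/2 = (O + O*g²)/2 = O/2 + O*g²/2)
(u(-139, -552) + 213482)*(468987 + v) = ((½)*(-552)*(1 + (-139)²) + 213482)*(468987 + 327921) = ((½)*(-552)*(1 + 19321) + 213482)*796908 = ((½)*(-552)*19322 + 213482)*796908 = (-5332872 + 213482)*796908 = -5119390*796908 = -4079682846120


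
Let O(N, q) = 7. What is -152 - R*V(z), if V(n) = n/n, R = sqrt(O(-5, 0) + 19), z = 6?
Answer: -152 - sqrt(26) ≈ -157.10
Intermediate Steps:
R = sqrt(26) (R = sqrt(7 + 19) = sqrt(26) ≈ 5.0990)
V(n) = 1
-152 - R*V(z) = -152 - sqrt(26)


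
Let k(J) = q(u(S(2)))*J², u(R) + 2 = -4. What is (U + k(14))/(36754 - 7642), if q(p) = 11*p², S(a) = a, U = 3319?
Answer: 80935/29112 ≈ 2.7801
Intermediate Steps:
u(R) = -6 (u(R) = -2 - 4 = -6)
k(J) = 396*J² (k(J) = (11*(-6)²)*J² = (11*36)*J² = 396*J²)
(U + k(14))/(36754 - 7642) = (3319 + 396*14²)/(36754 - 7642) = (3319 + 396*196)/29112 = (3319 + 77616)*(1/29112) = 80935*(1/29112) = 80935/29112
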